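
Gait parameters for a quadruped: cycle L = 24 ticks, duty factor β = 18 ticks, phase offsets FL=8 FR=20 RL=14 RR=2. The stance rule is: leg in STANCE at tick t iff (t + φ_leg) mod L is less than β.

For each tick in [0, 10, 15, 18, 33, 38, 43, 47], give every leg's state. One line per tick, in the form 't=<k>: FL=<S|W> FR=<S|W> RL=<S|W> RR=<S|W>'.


t=0: phase=(8,20,14,2) vs β=18 → FL=S FR=W RL=S RR=S
t=10: phase=(18,6,0,12) vs β=18 → FL=W FR=S RL=S RR=S
t=15: phase=(23,11,5,17) vs β=18 → FL=W FR=S RL=S RR=S
t=18: phase=(2,14,8,20) vs β=18 → FL=S FR=S RL=S RR=W
t=33: phase=(17,5,23,11) vs β=18 → FL=S FR=S RL=W RR=S
t=38: phase=(22,10,4,16) vs β=18 → FL=W FR=S RL=S RR=S
t=43: phase=(3,15,9,21) vs β=18 → FL=S FR=S RL=S RR=W
t=47: phase=(7,19,13,1) vs β=18 → FL=S FR=W RL=S RR=S

t=0: FL=S FR=W RL=S RR=S
t=10: FL=W FR=S RL=S RR=S
t=15: FL=W FR=S RL=S RR=S
t=18: FL=S FR=S RL=S RR=W
t=33: FL=S FR=S RL=W RR=S
t=38: FL=W FR=S RL=S RR=S
t=43: FL=S FR=S RL=S RR=W
t=47: FL=S FR=W RL=S RR=S


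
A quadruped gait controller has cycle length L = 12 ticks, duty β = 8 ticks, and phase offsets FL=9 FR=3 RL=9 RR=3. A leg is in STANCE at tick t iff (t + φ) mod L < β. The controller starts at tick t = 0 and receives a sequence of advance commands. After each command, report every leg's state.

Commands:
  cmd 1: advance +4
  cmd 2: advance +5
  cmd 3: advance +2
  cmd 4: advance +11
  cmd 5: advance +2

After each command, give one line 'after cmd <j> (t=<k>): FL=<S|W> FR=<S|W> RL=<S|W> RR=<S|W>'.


after cmd 1 (t=4): FL=S FR=S RL=S RR=S
after cmd 2 (t=9): FL=S FR=S RL=S RR=S
after cmd 3 (t=11): FL=W FR=S RL=W RR=S
after cmd 4 (t=22): FL=S FR=S RL=S RR=S
after cmd 5 (t=24): FL=W FR=S RL=W RR=S

start t=0: FL=W FR=S RL=W RR=S
cmd 1: advance +4 → t=4, phase=(1,7,1,7) → FL=S FR=S RL=S RR=S
cmd 2: advance +5 → t=9, phase=(6,0,6,0) → FL=S FR=S RL=S RR=S
cmd 3: advance +2 → t=11, phase=(8,2,8,2) → FL=W FR=S RL=W RR=S
cmd 4: advance +11 → t=22, phase=(7,1,7,1) → FL=S FR=S RL=S RR=S
cmd 5: advance +2 → t=24, phase=(9,3,9,3) → FL=W FR=S RL=W RR=S


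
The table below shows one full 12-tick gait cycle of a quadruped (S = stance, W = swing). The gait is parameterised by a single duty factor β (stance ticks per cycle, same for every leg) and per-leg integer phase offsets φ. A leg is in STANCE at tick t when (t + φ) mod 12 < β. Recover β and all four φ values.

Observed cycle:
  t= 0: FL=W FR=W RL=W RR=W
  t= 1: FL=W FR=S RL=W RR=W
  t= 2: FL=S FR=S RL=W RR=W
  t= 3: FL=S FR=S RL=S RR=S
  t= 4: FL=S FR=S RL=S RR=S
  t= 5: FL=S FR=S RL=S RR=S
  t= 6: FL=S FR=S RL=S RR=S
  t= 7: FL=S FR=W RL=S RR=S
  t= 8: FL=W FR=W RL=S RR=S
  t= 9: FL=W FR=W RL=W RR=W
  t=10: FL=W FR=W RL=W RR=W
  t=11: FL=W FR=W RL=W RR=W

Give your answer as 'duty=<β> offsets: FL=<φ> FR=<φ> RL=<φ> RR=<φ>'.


duty β = stance ticks per leg = 6
FL: stance ticks = 6; W→S at t=2 → φ=10
FR: stance ticks = 6; W→S at t=1 → φ=11
RL: stance ticks = 6; W→S at t=3 → φ=9
RR: stance ticks = 6; W→S at t=3 → φ=9

duty=6 offsets: FL=10 FR=11 RL=9 RR=9


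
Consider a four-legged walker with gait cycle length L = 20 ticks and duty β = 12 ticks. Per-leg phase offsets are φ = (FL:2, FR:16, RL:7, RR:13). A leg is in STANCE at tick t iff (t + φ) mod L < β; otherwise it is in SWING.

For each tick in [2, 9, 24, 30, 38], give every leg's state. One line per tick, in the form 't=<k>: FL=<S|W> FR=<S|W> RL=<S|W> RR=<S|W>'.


t=2: phase=(4,18,9,15) vs β=12 → FL=S FR=W RL=S RR=W
t=9: phase=(11,5,16,2) vs β=12 → FL=S FR=S RL=W RR=S
t=24: phase=(6,0,11,17) vs β=12 → FL=S FR=S RL=S RR=W
t=30: phase=(12,6,17,3) vs β=12 → FL=W FR=S RL=W RR=S
t=38: phase=(0,14,5,11) vs β=12 → FL=S FR=W RL=S RR=S

t=2: FL=S FR=W RL=S RR=W
t=9: FL=S FR=S RL=W RR=S
t=24: FL=S FR=S RL=S RR=W
t=30: FL=W FR=S RL=W RR=S
t=38: FL=S FR=W RL=S RR=S


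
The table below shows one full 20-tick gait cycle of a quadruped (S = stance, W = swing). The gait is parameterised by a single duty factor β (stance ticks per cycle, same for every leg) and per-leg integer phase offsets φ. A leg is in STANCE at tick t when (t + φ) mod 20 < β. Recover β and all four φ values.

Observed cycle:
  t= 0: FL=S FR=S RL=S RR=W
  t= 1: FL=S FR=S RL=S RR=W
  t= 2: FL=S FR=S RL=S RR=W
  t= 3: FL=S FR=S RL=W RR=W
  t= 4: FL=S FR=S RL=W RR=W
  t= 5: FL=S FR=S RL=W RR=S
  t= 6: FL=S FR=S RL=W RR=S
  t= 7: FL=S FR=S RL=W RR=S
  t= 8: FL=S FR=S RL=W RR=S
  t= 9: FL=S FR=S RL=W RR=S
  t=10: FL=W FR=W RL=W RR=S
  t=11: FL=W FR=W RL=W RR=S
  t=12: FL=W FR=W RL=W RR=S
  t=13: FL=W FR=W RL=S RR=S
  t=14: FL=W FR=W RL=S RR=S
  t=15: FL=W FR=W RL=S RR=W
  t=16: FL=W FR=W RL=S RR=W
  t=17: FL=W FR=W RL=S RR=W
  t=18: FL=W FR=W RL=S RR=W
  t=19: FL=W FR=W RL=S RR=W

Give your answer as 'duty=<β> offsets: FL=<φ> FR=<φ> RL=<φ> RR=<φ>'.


duty=10 offsets: FL=0 FR=0 RL=7 RR=15

duty β = stance ticks per leg = 10
FL: stance ticks = 10; W→S at t=0 → φ=0
FR: stance ticks = 10; W→S at t=0 → φ=0
RL: stance ticks = 10; W→S at t=13 → φ=7
RR: stance ticks = 10; W→S at t=5 → φ=15


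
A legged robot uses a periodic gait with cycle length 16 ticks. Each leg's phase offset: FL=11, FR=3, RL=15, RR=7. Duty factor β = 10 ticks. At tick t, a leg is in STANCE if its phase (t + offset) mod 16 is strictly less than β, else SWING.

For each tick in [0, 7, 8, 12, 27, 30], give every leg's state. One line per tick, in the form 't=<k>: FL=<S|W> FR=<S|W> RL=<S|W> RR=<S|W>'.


t=0: FL=W FR=S RL=W RR=S
t=7: FL=S FR=W RL=S RR=W
t=8: FL=S FR=W RL=S RR=W
t=12: FL=S FR=W RL=W RR=S
t=27: FL=S FR=W RL=W RR=S
t=30: FL=S FR=S RL=W RR=S

t=0: phase=(11,3,15,7) vs β=10 → FL=W FR=S RL=W RR=S
t=7: phase=(2,10,6,14) vs β=10 → FL=S FR=W RL=S RR=W
t=8: phase=(3,11,7,15) vs β=10 → FL=S FR=W RL=S RR=W
t=12: phase=(7,15,11,3) vs β=10 → FL=S FR=W RL=W RR=S
t=27: phase=(6,14,10,2) vs β=10 → FL=S FR=W RL=W RR=S
t=30: phase=(9,1,13,5) vs β=10 → FL=S FR=S RL=W RR=S


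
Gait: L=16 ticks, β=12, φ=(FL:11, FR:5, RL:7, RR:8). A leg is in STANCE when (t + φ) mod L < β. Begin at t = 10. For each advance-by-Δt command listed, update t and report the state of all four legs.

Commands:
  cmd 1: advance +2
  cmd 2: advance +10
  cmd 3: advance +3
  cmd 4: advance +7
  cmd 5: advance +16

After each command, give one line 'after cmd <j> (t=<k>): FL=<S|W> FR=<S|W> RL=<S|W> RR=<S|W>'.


start t=10: FL=S FR=W RL=S RR=S
cmd 1: advance +2 → t=12, phase=(7,1,3,4) → FL=S FR=S RL=S RR=S
cmd 2: advance +10 → t=22, phase=(1,11,13,14) → FL=S FR=S RL=W RR=W
cmd 3: advance +3 → t=25, phase=(4,14,0,1) → FL=S FR=W RL=S RR=S
cmd 4: advance +7 → t=32, phase=(11,5,7,8) → FL=S FR=S RL=S RR=S
cmd 5: advance +16 → t=48, phase=(11,5,7,8) → FL=S FR=S RL=S RR=S

after cmd 1 (t=12): FL=S FR=S RL=S RR=S
after cmd 2 (t=22): FL=S FR=S RL=W RR=W
after cmd 3 (t=25): FL=S FR=W RL=S RR=S
after cmd 4 (t=32): FL=S FR=S RL=S RR=S
after cmd 5 (t=48): FL=S FR=S RL=S RR=S


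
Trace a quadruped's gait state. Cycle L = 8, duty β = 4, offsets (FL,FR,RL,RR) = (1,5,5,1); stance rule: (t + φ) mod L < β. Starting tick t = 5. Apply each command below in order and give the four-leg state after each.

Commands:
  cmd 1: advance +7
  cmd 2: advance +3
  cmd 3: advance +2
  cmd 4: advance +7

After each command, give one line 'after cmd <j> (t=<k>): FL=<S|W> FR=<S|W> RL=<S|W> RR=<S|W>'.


after cmd 1 (t=12): FL=W FR=S RL=S RR=W
after cmd 2 (t=15): FL=S FR=W RL=W RR=S
after cmd 3 (t=17): FL=S FR=W RL=W RR=S
after cmd 4 (t=24): FL=S FR=W RL=W RR=S

start t=5: FL=W FR=S RL=S RR=W
cmd 1: advance +7 → t=12, phase=(5,1,1,5) → FL=W FR=S RL=S RR=W
cmd 2: advance +3 → t=15, phase=(0,4,4,0) → FL=S FR=W RL=W RR=S
cmd 3: advance +2 → t=17, phase=(2,6,6,2) → FL=S FR=W RL=W RR=S
cmd 4: advance +7 → t=24, phase=(1,5,5,1) → FL=S FR=W RL=W RR=S


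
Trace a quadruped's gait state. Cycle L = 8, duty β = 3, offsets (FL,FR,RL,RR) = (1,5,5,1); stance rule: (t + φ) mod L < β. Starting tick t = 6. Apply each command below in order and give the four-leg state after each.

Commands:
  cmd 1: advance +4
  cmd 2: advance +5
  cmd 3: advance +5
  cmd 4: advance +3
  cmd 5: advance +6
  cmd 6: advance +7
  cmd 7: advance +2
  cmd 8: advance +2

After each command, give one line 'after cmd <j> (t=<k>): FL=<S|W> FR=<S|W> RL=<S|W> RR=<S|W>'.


start t=6: FL=W FR=W RL=W RR=W
cmd 1: advance +4 → t=10, phase=(3,7,7,3) → FL=W FR=W RL=W RR=W
cmd 2: advance +5 → t=15, phase=(0,4,4,0) → FL=S FR=W RL=W RR=S
cmd 3: advance +5 → t=20, phase=(5,1,1,5) → FL=W FR=S RL=S RR=W
cmd 4: advance +3 → t=23, phase=(0,4,4,0) → FL=S FR=W RL=W RR=S
cmd 5: advance +6 → t=29, phase=(6,2,2,6) → FL=W FR=S RL=S RR=W
cmd 6: advance +7 → t=36, phase=(5,1,1,5) → FL=W FR=S RL=S RR=W
cmd 7: advance +2 → t=38, phase=(7,3,3,7) → FL=W FR=W RL=W RR=W
cmd 8: advance +2 → t=40, phase=(1,5,5,1) → FL=S FR=W RL=W RR=S

after cmd 1 (t=10): FL=W FR=W RL=W RR=W
after cmd 2 (t=15): FL=S FR=W RL=W RR=S
after cmd 3 (t=20): FL=W FR=S RL=S RR=W
after cmd 4 (t=23): FL=S FR=W RL=W RR=S
after cmd 5 (t=29): FL=W FR=S RL=S RR=W
after cmd 6 (t=36): FL=W FR=S RL=S RR=W
after cmd 7 (t=38): FL=W FR=W RL=W RR=W
after cmd 8 (t=40): FL=S FR=W RL=W RR=S


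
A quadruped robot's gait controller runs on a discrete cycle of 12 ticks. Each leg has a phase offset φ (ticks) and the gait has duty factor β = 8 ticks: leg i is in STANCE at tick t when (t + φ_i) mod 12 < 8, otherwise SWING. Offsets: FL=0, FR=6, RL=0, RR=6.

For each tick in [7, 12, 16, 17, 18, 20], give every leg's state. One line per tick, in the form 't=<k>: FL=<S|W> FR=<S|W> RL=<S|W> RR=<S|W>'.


t=7: phase=(7,1,7,1) vs β=8 → FL=S FR=S RL=S RR=S
t=12: phase=(0,6,0,6) vs β=8 → FL=S FR=S RL=S RR=S
t=16: phase=(4,10,4,10) vs β=8 → FL=S FR=W RL=S RR=W
t=17: phase=(5,11,5,11) vs β=8 → FL=S FR=W RL=S RR=W
t=18: phase=(6,0,6,0) vs β=8 → FL=S FR=S RL=S RR=S
t=20: phase=(8,2,8,2) vs β=8 → FL=W FR=S RL=W RR=S

t=7: FL=S FR=S RL=S RR=S
t=12: FL=S FR=S RL=S RR=S
t=16: FL=S FR=W RL=S RR=W
t=17: FL=S FR=W RL=S RR=W
t=18: FL=S FR=S RL=S RR=S
t=20: FL=W FR=S RL=W RR=S


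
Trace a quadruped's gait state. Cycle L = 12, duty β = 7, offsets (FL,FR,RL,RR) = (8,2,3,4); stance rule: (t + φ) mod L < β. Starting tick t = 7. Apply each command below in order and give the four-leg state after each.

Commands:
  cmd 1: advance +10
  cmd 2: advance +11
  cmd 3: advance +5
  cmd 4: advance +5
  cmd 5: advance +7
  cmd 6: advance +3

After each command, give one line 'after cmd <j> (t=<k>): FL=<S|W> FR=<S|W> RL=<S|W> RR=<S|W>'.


start t=7: FL=S FR=W RL=W RR=W
cmd 1: advance +10 → t=17, phase=(1,7,8,9) → FL=S FR=W RL=W RR=W
cmd 2: advance +11 → t=28, phase=(0,6,7,8) → FL=S FR=S RL=W RR=W
cmd 3: advance +5 → t=33, phase=(5,11,0,1) → FL=S FR=W RL=S RR=S
cmd 4: advance +5 → t=38, phase=(10,4,5,6) → FL=W FR=S RL=S RR=S
cmd 5: advance +7 → t=45, phase=(5,11,0,1) → FL=S FR=W RL=S RR=S
cmd 6: advance +3 → t=48, phase=(8,2,3,4) → FL=W FR=S RL=S RR=S

after cmd 1 (t=17): FL=S FR=W RL=W RR=W
after cmd 2 (t=28): FL=S FR=S RL=W RR=W
after cmd 3 (t=33): FL=S FR=W RL=S RR=S
after cmd 4 (t=38): FL=W FR=S RL=S RR=S
after cmd 5 (t=45): FL=S FR=W RL=S RR=S
after cmd 6 (t=48): FL=W FR=S RL=S RR=S


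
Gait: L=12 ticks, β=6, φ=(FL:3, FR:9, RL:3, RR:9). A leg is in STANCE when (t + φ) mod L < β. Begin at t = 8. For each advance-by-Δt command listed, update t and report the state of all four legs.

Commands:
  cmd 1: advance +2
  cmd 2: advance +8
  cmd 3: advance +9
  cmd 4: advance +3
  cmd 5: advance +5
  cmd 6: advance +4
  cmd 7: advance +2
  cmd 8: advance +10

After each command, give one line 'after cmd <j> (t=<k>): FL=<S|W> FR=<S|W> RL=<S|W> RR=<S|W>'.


after cmd 1 (t=10): FL=S FR=W RL=S RR=W
after cmd 2 (t=18): FL=W FR=S RL=W RR=S
after cmd 3 (t=27): FL=W FR=S RL=W RR=S
after cmd 4 (t=30): FL=W FR=S RL=W RR=S
after cmd 5 (t=35): FL=S FR=W RL=S RR=W
after cmd 6 (t=39): FL=W FR=S RL=W RR=S
after cmd 7 (t=41): FL=W FR=S RL=W RR=S
after cmd 8 (t=51): FL=W FR=S RL=W RR=S

start t=8: FL=W FR=S RL=W RR=S
cmd 1: advance +2 → t=10, phase=(1,7,1,7) → FL=S FR=W RL=S RR=W
cmd 2: advance +8 → t=18, phase=(9,3,9,3) → FL=W FR=S RL=W RR=S
cmd 3: advance +9 → t=27, phase=(6,0,6,0) → FL=W FR=S RL=W RR=S
cmd 4: advance +3 → t=30, phase=(9,3,9,3) → FL=W FR=S RL=W RR=S
cmd 5: advance +5 → t=35, phase=(2,8,2,8) → FL=S FR=W RL=S RR=W
cmd 6: advance +4 → t=39, phase=(6,0,6,0) → FL=W FR=S RL=W RR=S
cmd 7: advance +2 → t=41, phase=(8,2,8,2) → FL=W FR=S RL=W RR=S
cmd 8: advance +10 → t=51, phase=(6,0,6,0) → FL=W FR=S RL=W RR=S


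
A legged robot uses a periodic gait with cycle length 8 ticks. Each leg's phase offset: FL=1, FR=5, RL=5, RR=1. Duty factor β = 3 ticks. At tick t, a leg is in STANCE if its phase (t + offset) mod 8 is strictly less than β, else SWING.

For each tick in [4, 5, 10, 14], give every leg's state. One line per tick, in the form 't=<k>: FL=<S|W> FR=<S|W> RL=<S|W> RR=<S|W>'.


t=4: phase=(5,1,1,5) vs β=3 → FL=W FR=S RL=S RR=W
t=5: phase=(6,2,2,6) vs β=3 → FL=W FR=S RL=S RR=W
t=10: phase=(3,7,7,3) vs β=3 → FL=W FR=W RL=W RR=W
t=14: phase=(7,3,3,7) vs β=3 → FL=W FR=W RL=W RR=W

t=4: FL=W FR=S RL=S RR=W
t=5: FL=W FR=S RL=S RR=W
t=10: FL=W FR=W RL=W RR=W
t=14: FL=W FR=W RL=W RR=W


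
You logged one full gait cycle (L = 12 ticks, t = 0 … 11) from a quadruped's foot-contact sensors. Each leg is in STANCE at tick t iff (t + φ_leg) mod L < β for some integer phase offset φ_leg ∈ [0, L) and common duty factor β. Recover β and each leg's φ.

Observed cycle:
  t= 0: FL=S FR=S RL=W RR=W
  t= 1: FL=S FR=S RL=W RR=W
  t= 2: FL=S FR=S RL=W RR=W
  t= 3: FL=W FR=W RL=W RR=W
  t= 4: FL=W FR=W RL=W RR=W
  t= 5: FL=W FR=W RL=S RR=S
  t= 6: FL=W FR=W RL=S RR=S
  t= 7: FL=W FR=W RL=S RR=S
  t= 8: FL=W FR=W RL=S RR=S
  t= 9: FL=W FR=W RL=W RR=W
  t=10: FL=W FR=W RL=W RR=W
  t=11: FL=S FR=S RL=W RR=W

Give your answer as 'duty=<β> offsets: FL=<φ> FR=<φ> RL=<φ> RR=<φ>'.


duty β = stance ticks per leg = 4
FL: stance ticks = 4; W→S at t=11 → φ=1
FR: stance ticks = 4; W→S at t=11 → φ=1
RL: stance ticks = 4; W→S at t=5 → φ=7
RR: stance ticks = 4; W→S at t=5 → φ=7

duty=4 offsets: FL=1 FR=1 RL=7 RR=7


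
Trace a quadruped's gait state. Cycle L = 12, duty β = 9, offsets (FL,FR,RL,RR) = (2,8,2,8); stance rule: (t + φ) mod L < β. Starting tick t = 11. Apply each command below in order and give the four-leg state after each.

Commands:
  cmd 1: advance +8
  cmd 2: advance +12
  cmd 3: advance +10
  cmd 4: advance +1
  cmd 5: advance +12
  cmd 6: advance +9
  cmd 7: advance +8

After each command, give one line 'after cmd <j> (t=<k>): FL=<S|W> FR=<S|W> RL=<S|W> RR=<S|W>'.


start t=11: FL=S FR=S RL=S RR=S
cmd 1: advance +8 → t=19, phase=(9,3,9,3) → FL=W FR=S RL=W RR=S
cmd 2: advance +12 → t=31, phase=(9,3,9,3) → FL=W FR=S RL=W RR=S
cmd 3: advance +10 → t=41, phase=(7,1,7,1) → FL=S FR=S RL=S RR=S
cmd 4: advance +1 → t=42, phase=(8,2,8,2) → FL=S FR=S RL=S RR=S
cmd 5: advance +12 → t=54, phase=(8,2,8,2) → FL=S FR=S RL=S RR=S
cmd 6: advance +9 → t=63, phase=(5,11,5,11) → FL=S FR=W RL=S RR=W
cmd 7: advance +8 → t=71, phase=(1,7,1,7) → FL=S FR=S RL=S RR=S

after cmd 1 (t=19): FL=W FR=S RL=W RR=S
after cmd 2 (t=31): FL=W FR=S RL=W RR=S
after cmd 3 (t=41): FL=S FR=S RL=S RR=S
after cmd 4 (t=42): FL=S FR=S RL=S RR=S
after cmd 5 (t=54): FL=S FR=S RL=S RR=S
after cmd 6 (t=63): FL=S FR=W RL=S RR=W
after cmd 7 (t=71): FL=S FR=S RL=S RR=S


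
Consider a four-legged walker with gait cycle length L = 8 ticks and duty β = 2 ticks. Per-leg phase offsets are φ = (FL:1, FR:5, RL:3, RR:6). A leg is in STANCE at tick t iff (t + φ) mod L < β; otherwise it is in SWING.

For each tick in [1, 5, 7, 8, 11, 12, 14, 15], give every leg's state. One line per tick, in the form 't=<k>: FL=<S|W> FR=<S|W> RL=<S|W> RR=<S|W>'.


t=1: FL=W FR=W RL=W RR=W
t=5: FL=W FR=W RL=S RR=W
t=7: FL=S FR=W RL=W RR=W
t=8: FL=S FR=W RL=W RR=W
t=11: FL=W FR=S RL=W RR=S
t=12: FL=W FR=S RL=W RR=W
t=14: FL=W FR=W RL=S RR=W
t=15: FL=S FR=W RL=W RR=W

t=1: phase=(2,6,4,7) vs β=2 → FL=W FR=W RL=W RR=W
t=5: phase=(6,2,0,3) vs β=2 → FL=W FR=W RL=S RR=W
t=7: phase=(0,4,2,5) vs β=2 → FL=S FR=W RL=W RR=W
t=8: phase=(1,5,3,6) vs β=2 → FL=S FR=W RL=W RR=W
t=11: phase=(4,0,6,1) vs β=2 → FL=W FR=S RL=W RR=S
t=12: phase=(5,1,7,2) vs β=2 → FL=W FR=S RL=W RR=W
t=14: phase=(7,3,1,4) vs β=2 → FL=W FR=W RL=S RR=W
t=15: phase=(0,4,2,5) vs β=2 → FL=S FR=W RL=W RR=W


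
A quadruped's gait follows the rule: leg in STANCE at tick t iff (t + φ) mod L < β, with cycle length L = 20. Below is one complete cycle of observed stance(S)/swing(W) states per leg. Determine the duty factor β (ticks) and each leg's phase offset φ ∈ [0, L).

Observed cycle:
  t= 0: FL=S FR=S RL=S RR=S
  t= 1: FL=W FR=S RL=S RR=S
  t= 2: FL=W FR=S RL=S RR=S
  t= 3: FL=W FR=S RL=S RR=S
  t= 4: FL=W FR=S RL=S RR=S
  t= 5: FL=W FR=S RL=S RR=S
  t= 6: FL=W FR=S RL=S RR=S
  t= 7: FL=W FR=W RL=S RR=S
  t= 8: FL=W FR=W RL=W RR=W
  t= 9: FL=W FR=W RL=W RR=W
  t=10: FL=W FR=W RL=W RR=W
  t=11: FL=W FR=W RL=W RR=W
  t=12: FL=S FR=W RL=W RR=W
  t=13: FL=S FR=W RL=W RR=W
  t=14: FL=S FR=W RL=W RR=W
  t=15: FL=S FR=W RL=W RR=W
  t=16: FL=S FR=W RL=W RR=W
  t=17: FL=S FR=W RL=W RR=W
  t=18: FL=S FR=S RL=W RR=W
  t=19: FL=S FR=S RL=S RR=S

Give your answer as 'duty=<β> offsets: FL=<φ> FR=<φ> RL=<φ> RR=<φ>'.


duty β = stance ticks per leg = 9
FL: stance ticks = 9; W→S at t=12 → φ=8
FR: stance ticks = 9; W→S at t=18 → φ=2
RL: stance ticks = 9; W→S at t=19 → φ=1
RR: stance ticks = 9; W→S at t=19 → φ=1

duty=9 offsets: FL=8 FR=2 RL=1 RR=1


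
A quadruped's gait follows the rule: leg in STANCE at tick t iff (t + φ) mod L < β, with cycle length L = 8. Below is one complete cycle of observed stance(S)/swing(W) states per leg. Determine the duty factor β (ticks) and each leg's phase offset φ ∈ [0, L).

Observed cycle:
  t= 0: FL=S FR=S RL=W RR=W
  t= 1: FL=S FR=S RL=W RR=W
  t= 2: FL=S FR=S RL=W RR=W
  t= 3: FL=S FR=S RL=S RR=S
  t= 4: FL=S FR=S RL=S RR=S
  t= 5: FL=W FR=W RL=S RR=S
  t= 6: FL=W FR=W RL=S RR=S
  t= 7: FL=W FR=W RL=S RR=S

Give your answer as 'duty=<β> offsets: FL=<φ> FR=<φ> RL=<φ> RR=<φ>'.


duty β = stance ticks per leg = 5
FL: stance ticks = 5; W→S at t=0 → φ=0
FR: stance ticks = 5; W→S at t=0 → φ=0
RL: stance ticks = 5; W→S at t=3 → φ=5
RR: stance ticks = 5; W→S at t=3 → φ=5

duty=5 offsets: FL=0 FR=0 RL=5 RR=5


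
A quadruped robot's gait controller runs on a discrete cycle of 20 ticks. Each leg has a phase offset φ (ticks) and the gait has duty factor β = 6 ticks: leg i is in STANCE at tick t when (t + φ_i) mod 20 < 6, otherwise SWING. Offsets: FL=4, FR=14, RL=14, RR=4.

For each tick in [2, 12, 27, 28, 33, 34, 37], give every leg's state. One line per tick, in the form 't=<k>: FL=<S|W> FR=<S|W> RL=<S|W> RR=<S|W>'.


t=2: phase=(6,16,16,6) vs β=6 → FL=W FR=W RL=W RR=W
t=12: phase=(16,6,6,16) vs β=6 → FL=W FR=W RL=W RR=W
t=27: phase=(11,1,1,11) vs β=6 → FL=W FR=S RL=S RR=W
t=28: phase=(12,2,2,12) vs β=6 → FL=W FR=S RL=S RR=W
t=33: phase=(17,7,7,17) vs β=6 → FL=W FR=W RL=W RR=W
t=34: phase=(18,8,8,18) vs β=6 → FL=W FR=W RL=W RR=W
t=37: phase=(1,11,11,1) vs β=6 → FL=S FR=W RL=W RR=S

t=2: FL=W FR=W RL=W RR=W
t=12: FL=W FR=W RL=W RR=W
t=27: FL=W FR=S RL=S RR=W
t=28: FL=W FR=S RL=S RR=W
t=33: FL=W FR=W RL=W RR=W
t=34: FL=W FR=W RL=W RR=W
t=37: FL=S FR=W RL=W RR=S


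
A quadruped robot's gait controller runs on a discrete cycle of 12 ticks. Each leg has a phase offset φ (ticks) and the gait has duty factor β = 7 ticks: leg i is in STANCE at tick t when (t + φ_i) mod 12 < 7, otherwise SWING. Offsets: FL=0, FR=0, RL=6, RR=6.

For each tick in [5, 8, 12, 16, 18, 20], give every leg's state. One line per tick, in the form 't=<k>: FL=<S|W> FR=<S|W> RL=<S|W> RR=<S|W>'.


t=5: phase=(5,5,11,11) vs β=7 → FL=S FR=S RL=W RR=W
t=8: phase=(8,8,2,2) vs β=7 → FL=W FR=W RL=S RR=S
t=12: phase=(0,0,6,6) vs β=7 → FL=S FR=S RL=S RR=S
t=16: phase=(4,4,10,10) vs β=7 → FL=S FR=S RL=W RR=W
t=18: phase=(6,6,0,0) vs β=7 → FL=S FR=S RL=S RR=S
t=20: phase=(8,8,2,2) vs β=7 → FL=W FR=W RL=S RR=S

t=5: FL=S FR=S RL=W RR=W
t=8: FL=W FR=W RL=S RR=S
t=12: FL=S FR=S RL=S RR=S
t=16: FL=S FR=S RL=W RR=W
t=18: FL=S FR=S RL=S RR=S
t=20: FL=W FR=W RL=S RR=S


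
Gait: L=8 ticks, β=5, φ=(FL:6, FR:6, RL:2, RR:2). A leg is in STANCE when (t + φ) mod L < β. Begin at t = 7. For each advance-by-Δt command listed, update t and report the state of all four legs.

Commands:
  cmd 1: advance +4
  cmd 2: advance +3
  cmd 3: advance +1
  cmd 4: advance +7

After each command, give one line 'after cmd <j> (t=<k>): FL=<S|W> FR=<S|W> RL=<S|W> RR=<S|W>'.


start t=7: FL=W FR=W RL=S RR=S
cmd 1: advance +4 → t=11, phase=(1,1,5,5) → FL=S FR=S RL=W RR=W
cmd 2: advance +3 → t=14, phase=(4,4,0,0) → FL=S FR=S RL=S RR=S
cmd 3: advance +1 → t=15, phase=(5,5,1,1) → FL=W FR=W RL=S RR=S
cmd 4: advance +7 → t=22, phase=(4,4,0,0) → FL=S FR=S RL=S RR=S

after cmd 1 (t=11): FL=S FR=S RL=W RR=W
after cmd 2 (t=14): FL=S FR=S RL=S RR=S
after cmd 3 (t=15): FL=W FR=W RL=S RR=S
after cmd 4 (t=22): FL=S FR=S RL=S RR=S


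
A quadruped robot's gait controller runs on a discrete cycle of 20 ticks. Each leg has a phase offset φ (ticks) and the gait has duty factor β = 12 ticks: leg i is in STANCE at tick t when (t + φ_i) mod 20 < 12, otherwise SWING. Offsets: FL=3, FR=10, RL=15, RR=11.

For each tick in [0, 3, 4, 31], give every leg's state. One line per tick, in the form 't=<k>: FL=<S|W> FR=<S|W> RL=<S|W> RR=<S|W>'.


t=0: FL=S FR=S RL=W RR=S
t=3: FL=S FR=W RL=W RR=W
t=4: FL=S FR=W RL=W RR=W
t=31: FL=W FR=S RL=S RR=S

t=0: phase=(3,10,15,11) vs β=12 → FL=S FR=S RL=W RR=S
t=3: phase=(6,13,18,14) vs β=12 → FL=S FR=W RL=W RR=W
t=4: phase=(7,14,19,15) vs β=12 → FL=S FR=W RL=W RR=W
t=31: phase=(14,1,6,2) vs β=12 → FL=W FR=S RL=S RR=S


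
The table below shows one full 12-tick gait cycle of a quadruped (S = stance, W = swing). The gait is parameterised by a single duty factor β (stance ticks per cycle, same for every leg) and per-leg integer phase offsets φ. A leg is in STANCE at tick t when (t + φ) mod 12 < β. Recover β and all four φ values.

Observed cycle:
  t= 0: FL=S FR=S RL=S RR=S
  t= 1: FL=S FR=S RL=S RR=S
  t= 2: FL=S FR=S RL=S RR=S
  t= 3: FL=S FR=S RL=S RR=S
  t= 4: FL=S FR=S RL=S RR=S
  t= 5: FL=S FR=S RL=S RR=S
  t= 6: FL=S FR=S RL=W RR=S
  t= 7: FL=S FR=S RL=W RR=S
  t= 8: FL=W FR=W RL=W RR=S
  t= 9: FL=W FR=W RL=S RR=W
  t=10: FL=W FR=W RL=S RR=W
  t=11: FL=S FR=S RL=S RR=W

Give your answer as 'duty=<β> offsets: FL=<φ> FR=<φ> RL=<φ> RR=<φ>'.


duty=9 offsets: FL=1 FR=1 RL=3 RR=0

duty β = stance ticks per leg = 9
FL: stance ticks = 9; W→S at t=11 → φ=1
FR: stance ticks = 9; W→S at t=11 → φ=1
RL: stance ticks = 9; W→S at t=9 → φ=3
RR: stance ticks = 9; W→S at t=0 → φ=0


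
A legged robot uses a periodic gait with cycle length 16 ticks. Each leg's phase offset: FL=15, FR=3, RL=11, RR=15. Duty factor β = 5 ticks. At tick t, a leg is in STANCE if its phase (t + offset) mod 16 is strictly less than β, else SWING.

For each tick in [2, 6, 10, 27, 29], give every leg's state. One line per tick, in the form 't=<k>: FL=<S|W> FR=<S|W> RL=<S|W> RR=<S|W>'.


t=2: phase=(1,5,13,1) vs β=5 → FL=S FR=W RL=W RR=S
t=6: phase=(5,9,1,5) vs β=5 → FL=W FR=W RL=S RR=W
t=10: phase=(9,13,5,9) vs β=5 → FL=W FR=W RL=W RR=W
t=27: phase=(10,14,6,10) vs β=5 → FL=W FR=W RL=W RR=W
t=29: phase=(12,0,8,12) vs β=5 → FL=W FR=S RL=W RR=W

t=2: FL=S FR=W RL=W RR=S
t=6: FL=W FR=W RL=S RR=W
t=10: FL=W FR=W RL=W RR=W
t=27: FL=W FR=W RL=W RR=W
t=29: FL=W FR=S RL=W RR=W


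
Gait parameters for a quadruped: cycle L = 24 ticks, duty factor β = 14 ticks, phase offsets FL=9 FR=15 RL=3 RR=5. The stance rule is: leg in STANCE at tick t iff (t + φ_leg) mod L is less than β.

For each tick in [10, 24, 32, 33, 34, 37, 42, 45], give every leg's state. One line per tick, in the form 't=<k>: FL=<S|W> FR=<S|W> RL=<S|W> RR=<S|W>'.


t=10: phase=(19,1,13,15) vs β=14 → FL=W FR=S RL=S RR=W
t=24: phase=(9,15,3,5) vs β=14 → FL=S FR=W RL=S RR=S
t=32: phase=(17,23,11,13) vs β=14 → FL=W FR=W RL=S RR=S
t=33: phase=(18,0,12,14) vs β=14 → FL=W FR=S RL=S RR=W
t=34: phase=(19,1,13,15) vs β=14 → FL=W FR=S RL=S RR=W
t=37: phase=(22,4,16,18) vs β=14 → FL=W FR=S RL=W RR=W
t=42: phase=(3,9,21,23) vs β=14 → FL=S FR=S RL=W RR=W
t=45: phase=(6,12,0,2) vs β=14 → FL=S FR=S RL=S RR=S

t=10: FL=W FR=S RL=S RR=W
t=24: FL=S FR=W RL=S RR=S
t=32: FL=W FR=W RL=S RR=S
t=33: FL=W FR=S RL=S RR=W
t=34: FL=W FR=S RL=S RR=W
t=37: FL=W FR=S RL=W RR=W
t=42: FL=S FR=S RL=W RR=W
t=45: FL=S FR=S RL=S RR=S


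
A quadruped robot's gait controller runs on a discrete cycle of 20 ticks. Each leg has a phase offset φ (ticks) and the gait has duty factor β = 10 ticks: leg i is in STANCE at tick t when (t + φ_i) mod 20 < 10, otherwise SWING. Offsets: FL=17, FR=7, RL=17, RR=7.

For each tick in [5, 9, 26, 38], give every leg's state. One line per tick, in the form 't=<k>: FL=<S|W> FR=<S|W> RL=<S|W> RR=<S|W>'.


t=5: phase=(2,12,2,12) vs β=10 → FL=S FR=W RL=S RR=W
t=9: phase=(6,16,6,16) vs β=10 → FL=S FR=W RL=S RR=W
t=26: phase=(3,13,3,13) vs β=10 → FL=S FR=W RL=S RR=W
t=38: phase=(15,5,15,5) vs β=10 → FL=W FR=S RL=W RR=S

t=5: FL=S FR=W RL=S RR=W
t=9: FL=S FR=W RL=S RR=W
t=26: FL=S FR=W RL=S RR=W
t=38: FL=W FR=S RL=W RR=S


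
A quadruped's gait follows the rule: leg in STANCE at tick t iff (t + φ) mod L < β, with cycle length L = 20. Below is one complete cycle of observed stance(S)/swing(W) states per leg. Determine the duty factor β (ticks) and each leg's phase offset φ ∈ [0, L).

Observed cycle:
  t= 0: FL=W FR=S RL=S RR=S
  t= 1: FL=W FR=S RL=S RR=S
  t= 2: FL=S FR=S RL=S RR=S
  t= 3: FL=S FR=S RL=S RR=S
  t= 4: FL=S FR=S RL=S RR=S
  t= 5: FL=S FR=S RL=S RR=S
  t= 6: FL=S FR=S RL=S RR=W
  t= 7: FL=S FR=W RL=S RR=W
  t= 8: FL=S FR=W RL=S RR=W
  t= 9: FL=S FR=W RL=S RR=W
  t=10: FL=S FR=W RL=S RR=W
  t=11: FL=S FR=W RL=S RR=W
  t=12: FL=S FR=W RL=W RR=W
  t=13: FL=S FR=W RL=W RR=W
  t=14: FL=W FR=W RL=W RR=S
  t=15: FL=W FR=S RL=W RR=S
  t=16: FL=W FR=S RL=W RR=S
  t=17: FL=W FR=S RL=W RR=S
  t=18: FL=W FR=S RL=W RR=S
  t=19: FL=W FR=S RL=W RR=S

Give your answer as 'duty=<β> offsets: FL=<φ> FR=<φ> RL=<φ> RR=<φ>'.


duty=12 offsets: FL=18 FR=5 RL=0 RR=6

duty β = stance ticks per leg = 12
FL: stance ticks = 12; W→S at t=2 → φ=18
FR: stance ticks = 12; W→S at t=15 → φ=5
RL: stance ticks = 12; W→S at t=0 → φ=0
RR: stance ticks = 12; W→S at t=14 → φ=6


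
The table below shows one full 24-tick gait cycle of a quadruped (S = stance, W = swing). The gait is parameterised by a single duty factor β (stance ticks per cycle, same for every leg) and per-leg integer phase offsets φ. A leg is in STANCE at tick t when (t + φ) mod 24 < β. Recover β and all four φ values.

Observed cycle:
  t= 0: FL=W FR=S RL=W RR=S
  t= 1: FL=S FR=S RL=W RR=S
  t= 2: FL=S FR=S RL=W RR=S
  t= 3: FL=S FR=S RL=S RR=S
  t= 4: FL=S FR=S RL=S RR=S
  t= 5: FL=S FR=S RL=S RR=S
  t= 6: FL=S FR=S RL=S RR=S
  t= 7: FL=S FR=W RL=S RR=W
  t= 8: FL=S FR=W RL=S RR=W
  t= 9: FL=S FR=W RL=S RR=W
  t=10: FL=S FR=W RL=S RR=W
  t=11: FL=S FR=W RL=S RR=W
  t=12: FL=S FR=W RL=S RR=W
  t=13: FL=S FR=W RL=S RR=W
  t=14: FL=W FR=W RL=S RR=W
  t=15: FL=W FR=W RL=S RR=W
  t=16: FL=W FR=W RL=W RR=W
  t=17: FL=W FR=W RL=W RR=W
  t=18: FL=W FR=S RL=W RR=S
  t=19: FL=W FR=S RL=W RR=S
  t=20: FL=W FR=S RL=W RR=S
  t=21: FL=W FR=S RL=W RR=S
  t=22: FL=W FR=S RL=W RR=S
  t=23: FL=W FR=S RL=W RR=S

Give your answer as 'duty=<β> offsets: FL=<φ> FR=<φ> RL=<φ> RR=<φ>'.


duty β = stance ticks per leg = 13
FL: stance ticks = 13; W→S at t=1 → φ=23
FR: stance ticks = 13; W→S at t=18 → φ=6
RL: stance ticks = 13; W→S at t=3 → φ=21
RR: stance ticks = 13; W→S at t=18 → φ=6

duty=13 offsets: FL=23 FR=6 RL=21 RR=6


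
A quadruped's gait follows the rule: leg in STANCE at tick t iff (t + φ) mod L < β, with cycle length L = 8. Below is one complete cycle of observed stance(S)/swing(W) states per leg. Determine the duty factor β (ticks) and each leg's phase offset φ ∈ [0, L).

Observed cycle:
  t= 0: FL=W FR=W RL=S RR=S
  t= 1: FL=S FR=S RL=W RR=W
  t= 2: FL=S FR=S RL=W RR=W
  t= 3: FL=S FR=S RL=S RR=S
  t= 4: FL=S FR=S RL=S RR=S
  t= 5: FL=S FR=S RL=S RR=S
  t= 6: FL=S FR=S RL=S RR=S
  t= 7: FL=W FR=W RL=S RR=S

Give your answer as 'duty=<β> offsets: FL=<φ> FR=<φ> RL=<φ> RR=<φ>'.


duty β = stance ticks per leg = 6
FL: stance ticks = 6; W→S at t=1 → φ=7
FR: stance ticks = 6; W→S at t=1 → φ=7
RL: stance ticks = 6; W→S at t=3 → φ=5
RR: stance ticks = 6; W→S at t=3 → φ=5

duty=6 offsets: FL=7 FR=7 RL=5 RR=5


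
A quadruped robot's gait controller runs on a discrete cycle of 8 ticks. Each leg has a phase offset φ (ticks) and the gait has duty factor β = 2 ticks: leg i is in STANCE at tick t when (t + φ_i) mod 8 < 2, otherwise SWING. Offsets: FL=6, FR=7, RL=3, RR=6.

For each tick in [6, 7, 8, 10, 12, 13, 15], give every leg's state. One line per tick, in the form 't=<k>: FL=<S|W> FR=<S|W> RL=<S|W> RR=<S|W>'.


t=6: FL=W FR=W RL=S RR=W
t=7: FL=W FR=W RL=W RR=W
t=8: FL=W FR=W RL=W RR=W
t=10: FL=S FR=S RL=W RR=S
t=12: FL=W FR=W RL=W RR=W
t=13: FL=W FR=W RL=S RR=W
t=15: FL=W FR=W RL=W RR=W

t=6: phase=(4,5,1,4) vs β=2 → FL=W FR=W RL=S RR=W
t=7: phase=(5,6,2,5) vs β=2 → FL=W FR=W RL=W RR=W
t=8: phase=(6,7,3,6) vs β=2 → FL=W FR=W RL=W RR=W
t=10: phase=(0,1,5,0) vs β=2 → FL=S FR=S RL=W RR=S
t=12: phase=(2,3,7,2) vs β=2 → FL=W FR=W RL=W RR=W
t=13: phase=(3,4,0,3) vs β=2 → FL=W FR=W RL=S RR=W
t=15: phase=(5,6,2,5) vs β=2 → FL=W FR=W RL=W RR=W


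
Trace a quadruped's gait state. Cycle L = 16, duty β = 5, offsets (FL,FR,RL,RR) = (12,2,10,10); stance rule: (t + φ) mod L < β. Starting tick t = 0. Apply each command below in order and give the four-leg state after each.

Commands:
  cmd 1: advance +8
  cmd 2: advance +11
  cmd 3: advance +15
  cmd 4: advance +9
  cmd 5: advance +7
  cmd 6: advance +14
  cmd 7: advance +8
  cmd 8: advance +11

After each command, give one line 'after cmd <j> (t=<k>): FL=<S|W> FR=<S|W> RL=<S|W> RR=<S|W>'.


start t=0: FL=W FR=S RL=W RR=W
cmd 1: advance +8 → t=8, phase=(4,10,2,2) → FL=S FR=W RL=S RR=S
cmd 2: advance +11 → t=19, phase=(15,5,13,13) → FL=W FR=W RL=W RR=W
cmd 3: advance +15 → t=34, phase=(14,4,12,12) → FL=W FR=S RL=W RR=W
cmd 4: advance +9 → t=43, phase=(7,13,5,5) → FL=W FR=W RL=W RR=W
cmd 5: advance +7 → t=50, phase=(14,4,12,12) → FL=W FR=S RL=W RR=W
cmd 6: advance +14 → t=64, phase=(12,2,10,10) → FL=W FR=S RL=W RR=W
cmd 7: advance +8 → t=72, phase=(4,10,2,2) → FL=S FR=W RL=S RR=S
cmd 8: advance +11 → t=83, phase=(15,5,13,13) → FL=W FR=W RL=W RR=W

after cmd 1 (t=8): FL=S FR=W RL=S RR=S
after cmd 2 (t=19): FL=W FR=W RL=W RR=W
after cmd 3 (t=34): FL=W FR=S RL=W RR=W
after cmd 4 (t=43): FL=W FR=W RL=W RR=W
after cmd 5 (t=50): FL=W FR=S RL=W RR=W
after cmd 6 (t=64): FL=W FR=S RL=W RR=W
after cmd 7 (t=72): FL=S FR=W RL=S RR=S
after cmd 8 (t=83): FL=W FR=W RL=W RR=W


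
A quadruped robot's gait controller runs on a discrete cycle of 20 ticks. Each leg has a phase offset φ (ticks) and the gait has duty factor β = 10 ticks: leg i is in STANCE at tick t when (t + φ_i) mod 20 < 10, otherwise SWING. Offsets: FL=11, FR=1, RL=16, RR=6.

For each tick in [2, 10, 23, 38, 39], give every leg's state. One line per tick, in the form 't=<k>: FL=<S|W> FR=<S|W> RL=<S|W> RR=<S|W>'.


t=2: phase=(13,3,18,8) vs β=10 → FL=W FR=S RL=W RR=S
t=10: phase=(1,11,6,16) vs β=10 → FL=S FR=W RL=S RR=W
t=23: phase=(14,4,19,9) vs β=10 → FL=W FR=S RL=W RR=S
t=38: phase=(9,19,14,4) vs β=10 → FL=S FR=W RL=W RR=S
t=39: phase=(10,0,15,5) vs β=10 → FL=W FR=S RL=W RR=S

t=2: FL=W FR=S RL=W RR=S
t=10: FL=S FR=W RL=S RR=W
t=23: FL=W FR=S RL=W RR=S
t=38: FL=S FR=W RL=W RR=S
t=39: FL=W FR=S RL=W RR=S


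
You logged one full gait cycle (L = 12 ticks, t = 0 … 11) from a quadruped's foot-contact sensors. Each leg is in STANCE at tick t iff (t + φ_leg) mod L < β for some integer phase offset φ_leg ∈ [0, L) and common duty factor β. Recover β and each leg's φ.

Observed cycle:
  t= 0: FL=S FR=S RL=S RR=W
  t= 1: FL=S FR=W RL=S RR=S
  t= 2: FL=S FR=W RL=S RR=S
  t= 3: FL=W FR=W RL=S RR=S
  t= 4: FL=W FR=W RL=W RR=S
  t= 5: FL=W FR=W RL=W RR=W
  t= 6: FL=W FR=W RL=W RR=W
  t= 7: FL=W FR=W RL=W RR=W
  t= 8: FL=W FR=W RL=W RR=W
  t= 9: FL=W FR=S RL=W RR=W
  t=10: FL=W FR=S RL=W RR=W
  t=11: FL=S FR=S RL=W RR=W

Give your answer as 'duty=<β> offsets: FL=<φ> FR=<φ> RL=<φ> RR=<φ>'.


duty β = stance ticks per leg = 4
FL: stance ticks = 4; W→S at t=11 → φ=1
FR: stance ticks = 4; W→S at t=9 → φ=3
RL: stance ticks = 4; W→S at t=0 → φ=0
RR: stance ticks = 4; W→S at t=1 → φ=11

duty=4 offsets: FL=1 FR=3 RL=0 RR=11


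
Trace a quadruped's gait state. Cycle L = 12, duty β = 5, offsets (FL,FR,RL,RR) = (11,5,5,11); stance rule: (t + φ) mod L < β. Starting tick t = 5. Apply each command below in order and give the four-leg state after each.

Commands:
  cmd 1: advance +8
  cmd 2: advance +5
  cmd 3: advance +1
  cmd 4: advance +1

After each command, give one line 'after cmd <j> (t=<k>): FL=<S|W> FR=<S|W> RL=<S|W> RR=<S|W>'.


start t=5: FL=S FR=W RL=W RR=S
cmd 1: advance +8 → t=13, phase=(0,6,6,0) → FL=S FR=W RL=W RR=S
cmd 2: advance +5 → t=18, phase=(5,11,11,5) → FL=W FR=W RL=W RR=W
cmd 3: advance +1 → t=19, phase=(6,0,0,6) → FL=W FR=S RL=S RR=W
cmd 4: advance +1 → t=20, phase=(7,1,1,7) → FL=W FR=S RL=S RR=W

after cmd 1 (t=13): FL=S FR=W RL=W RR=S
after cmd 2 (t=18): FL=W FR=W RL=W RR=W
after cmd 3 (t=19): FL=W FR=S RL=S RR=W
after cmd 4 (t=20): FL=W FR=S RL=S RR=W


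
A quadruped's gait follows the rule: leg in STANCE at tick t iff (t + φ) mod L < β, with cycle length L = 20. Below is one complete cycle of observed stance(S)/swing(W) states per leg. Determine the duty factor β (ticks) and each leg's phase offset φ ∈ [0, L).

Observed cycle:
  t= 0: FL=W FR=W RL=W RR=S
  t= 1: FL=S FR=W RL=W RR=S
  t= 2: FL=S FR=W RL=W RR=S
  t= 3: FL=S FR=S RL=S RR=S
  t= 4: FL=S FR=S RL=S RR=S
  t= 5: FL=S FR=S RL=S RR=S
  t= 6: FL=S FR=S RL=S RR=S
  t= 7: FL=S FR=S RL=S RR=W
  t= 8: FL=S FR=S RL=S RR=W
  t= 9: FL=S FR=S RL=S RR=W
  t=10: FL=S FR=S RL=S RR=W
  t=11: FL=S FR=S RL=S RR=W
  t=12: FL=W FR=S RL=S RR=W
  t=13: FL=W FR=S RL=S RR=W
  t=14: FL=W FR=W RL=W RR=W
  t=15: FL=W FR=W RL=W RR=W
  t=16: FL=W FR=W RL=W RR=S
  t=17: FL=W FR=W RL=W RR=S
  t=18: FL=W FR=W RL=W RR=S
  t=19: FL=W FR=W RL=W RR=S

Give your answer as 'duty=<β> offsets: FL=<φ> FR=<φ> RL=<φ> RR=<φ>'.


duty β = stance ticks per leg = 11
FL: stance ticks = 11; W→S at t=1 → φ=19
FR: stance ticks = 11; W→S at t=3 → φ=17
RL: stance ticks = 11; W→S at t=3 → φ=17
RR: stance ticks = 11; W→S at t=16 → φ=4

duty=11 offsets: FL=19 FR=17 RL=17 RR=4


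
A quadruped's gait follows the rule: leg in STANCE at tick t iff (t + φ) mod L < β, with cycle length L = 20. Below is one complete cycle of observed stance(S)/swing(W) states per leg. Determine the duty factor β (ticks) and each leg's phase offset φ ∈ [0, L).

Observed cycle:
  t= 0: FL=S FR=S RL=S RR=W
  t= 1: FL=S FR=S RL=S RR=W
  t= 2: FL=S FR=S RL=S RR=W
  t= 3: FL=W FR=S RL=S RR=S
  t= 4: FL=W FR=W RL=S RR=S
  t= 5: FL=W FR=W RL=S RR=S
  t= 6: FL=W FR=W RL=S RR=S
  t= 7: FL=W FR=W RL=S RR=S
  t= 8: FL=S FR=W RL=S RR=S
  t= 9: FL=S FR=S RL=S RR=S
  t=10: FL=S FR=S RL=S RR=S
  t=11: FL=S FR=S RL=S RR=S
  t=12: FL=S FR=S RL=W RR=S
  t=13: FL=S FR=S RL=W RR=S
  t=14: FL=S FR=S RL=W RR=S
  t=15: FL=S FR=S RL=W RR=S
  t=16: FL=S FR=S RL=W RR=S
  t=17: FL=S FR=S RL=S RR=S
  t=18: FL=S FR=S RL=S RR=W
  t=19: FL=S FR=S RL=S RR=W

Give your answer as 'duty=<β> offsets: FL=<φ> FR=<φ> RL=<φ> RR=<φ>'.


duty β = stance ticks per leg = 15
FL: stance ticks = 15; W→S at t=8 → φ=12
FR: stance ticks = 15; W→S at t=9 → φ=11
RL: stance ticks = 15; W→S at t=17 → φ=3
RR: stance ticks = 15; W→S at t=3 → φ=17

duty=15 offsets: FL=12 FR=11 RL=3 RR=17


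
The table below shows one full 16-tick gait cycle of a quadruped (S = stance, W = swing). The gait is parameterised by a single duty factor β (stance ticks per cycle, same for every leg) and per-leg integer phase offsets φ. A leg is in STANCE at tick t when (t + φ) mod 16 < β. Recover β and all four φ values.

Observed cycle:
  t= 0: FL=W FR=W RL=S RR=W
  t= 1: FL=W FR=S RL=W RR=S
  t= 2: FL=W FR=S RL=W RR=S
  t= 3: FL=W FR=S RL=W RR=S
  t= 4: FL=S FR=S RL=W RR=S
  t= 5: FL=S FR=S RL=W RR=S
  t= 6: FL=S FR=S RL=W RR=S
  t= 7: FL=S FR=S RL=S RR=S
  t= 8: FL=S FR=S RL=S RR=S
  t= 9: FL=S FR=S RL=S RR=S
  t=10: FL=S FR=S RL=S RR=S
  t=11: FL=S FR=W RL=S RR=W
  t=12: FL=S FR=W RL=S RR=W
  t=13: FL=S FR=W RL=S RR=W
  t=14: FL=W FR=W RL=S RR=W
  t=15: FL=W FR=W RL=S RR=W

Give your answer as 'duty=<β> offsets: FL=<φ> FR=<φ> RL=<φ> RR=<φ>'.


duty=10 offsets: FL=12 FR=15 RL=9 RR=15

duty β = stance ticks per leg = 10
FL: stance ticks = 10; W→S at t=4 → φ=12
FR: stance ticks = 10; W→S at t=1 → φ=15
RL: stance ticks = 10; W→S at t=7 → φ=9
RR: stance ticks = 10; W→S at t=1 → φ=15


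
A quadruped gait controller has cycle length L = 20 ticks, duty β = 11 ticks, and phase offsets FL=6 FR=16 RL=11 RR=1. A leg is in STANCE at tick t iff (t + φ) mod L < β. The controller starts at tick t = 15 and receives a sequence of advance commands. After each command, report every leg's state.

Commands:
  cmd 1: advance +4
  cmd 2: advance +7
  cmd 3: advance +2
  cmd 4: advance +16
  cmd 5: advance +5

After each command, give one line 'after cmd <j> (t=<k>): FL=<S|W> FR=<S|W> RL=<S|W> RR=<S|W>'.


start t=15: FL=S FR=W RL=S RR=W
cmd 1: advance +4 → t=19, phase=(5,15,10,0) → FL=S FR=W RL=S RR=S
cmd 2: advance +7 → t=26, phase=(12,2,17,7) → FL=W FR=S RL=W RR=S
cmd 3: advance +2 → t=28, phase=(14,4,19,9) → FL=W FR=S RL=W RR=S
cmd 4: advance +16 → t=44, phase=(10,0,15,5) → FL=S FR=S RL=W RR=S
cmd 5: advance +5 → t=49, phase=(15,5,0,10) → FL=W FR=S RL=S RR=S

after cmd 1 (t=19): FL=S FR=W RL=S RR=S
after cmd 2 (t=26): FL=W FR=S RL=W RR=S
after cmd 3 (t=28): FL=W FR=S RL=W RR=S
after cmd 4 (t=44): FL=S FR=S RL=W RR=S
after cmd 5 (t=49): FL=W FR=S RL=S RR=S


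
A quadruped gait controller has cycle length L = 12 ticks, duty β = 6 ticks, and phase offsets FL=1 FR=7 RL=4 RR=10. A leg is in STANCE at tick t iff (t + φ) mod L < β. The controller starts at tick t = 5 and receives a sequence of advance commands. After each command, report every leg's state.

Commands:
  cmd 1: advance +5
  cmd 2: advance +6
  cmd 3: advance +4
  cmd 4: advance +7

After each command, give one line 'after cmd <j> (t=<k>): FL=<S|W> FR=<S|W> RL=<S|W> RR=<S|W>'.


after cmd 1 (t=10): FL=W FR=S RL=S RR=W
after cmd 2 (t=16): FL=S FR=W RL=W RR=S
after cmd 3 (t=20): FL=W FR=S RL=S RR=W
after cmd 4 (t=27): FL=S FR=W RL=W RR=S

start t=5: FL=W FR=S RL=W RR=S
cmd 1: advance +5 → t=10, phase=(11,5,2,8) → FL=W FR=S RL=S RR=W
cmd 2: advance +6 → t=16, phase=(5,11,8,2) → FL=S FR=W RL=W RR=S
cmd 3: advance +4 → t=20, phase=(9,3,0,6) → FL=W FR=S RL=S RR=W
cmd 4: advance +7 → t=27, phase=(4,10,7,1) → FL=S FR=W RL=W RR=S


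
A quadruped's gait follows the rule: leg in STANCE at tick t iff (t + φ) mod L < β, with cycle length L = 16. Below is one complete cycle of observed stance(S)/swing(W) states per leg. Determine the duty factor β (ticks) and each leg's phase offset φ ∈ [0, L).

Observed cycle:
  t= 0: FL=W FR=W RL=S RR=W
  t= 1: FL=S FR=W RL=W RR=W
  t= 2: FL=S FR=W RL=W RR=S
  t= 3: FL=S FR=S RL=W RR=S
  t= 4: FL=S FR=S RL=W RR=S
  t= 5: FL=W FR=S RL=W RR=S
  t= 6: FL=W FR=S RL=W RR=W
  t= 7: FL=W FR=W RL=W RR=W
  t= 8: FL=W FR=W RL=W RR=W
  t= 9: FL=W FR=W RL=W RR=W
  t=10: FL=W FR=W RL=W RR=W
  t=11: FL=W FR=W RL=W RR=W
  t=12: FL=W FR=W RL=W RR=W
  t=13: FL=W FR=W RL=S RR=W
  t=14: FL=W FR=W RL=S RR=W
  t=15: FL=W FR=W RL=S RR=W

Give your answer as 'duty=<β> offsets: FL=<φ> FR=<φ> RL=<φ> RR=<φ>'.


duty β = stance ticks per leg = 4
FL: stance ticks = 4; W→S at t=1 → φ=15
FR: stance ticks = 4; W→S at t=3 → φ=13
RL: stance ticks = 4; W→S at t=13 → φ=3
RR: stance ticks = 4; W→S at t=2 → φ=14

duty=4 offsets: FL=15 FR=13 RL=3 RR=14
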